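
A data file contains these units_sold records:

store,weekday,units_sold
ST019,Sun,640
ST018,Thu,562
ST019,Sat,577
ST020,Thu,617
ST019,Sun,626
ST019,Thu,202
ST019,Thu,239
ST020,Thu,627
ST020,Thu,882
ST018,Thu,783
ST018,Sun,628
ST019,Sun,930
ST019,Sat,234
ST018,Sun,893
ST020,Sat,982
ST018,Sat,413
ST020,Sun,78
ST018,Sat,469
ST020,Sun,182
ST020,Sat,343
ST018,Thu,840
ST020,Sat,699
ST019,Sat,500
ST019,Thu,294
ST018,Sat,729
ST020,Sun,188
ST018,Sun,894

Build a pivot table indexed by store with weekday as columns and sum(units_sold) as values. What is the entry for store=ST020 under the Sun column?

448

Rows with store=ST020 and weekday=Sun: units_sold values are 78, 182, 188.
78 + 182 + 188 = 448.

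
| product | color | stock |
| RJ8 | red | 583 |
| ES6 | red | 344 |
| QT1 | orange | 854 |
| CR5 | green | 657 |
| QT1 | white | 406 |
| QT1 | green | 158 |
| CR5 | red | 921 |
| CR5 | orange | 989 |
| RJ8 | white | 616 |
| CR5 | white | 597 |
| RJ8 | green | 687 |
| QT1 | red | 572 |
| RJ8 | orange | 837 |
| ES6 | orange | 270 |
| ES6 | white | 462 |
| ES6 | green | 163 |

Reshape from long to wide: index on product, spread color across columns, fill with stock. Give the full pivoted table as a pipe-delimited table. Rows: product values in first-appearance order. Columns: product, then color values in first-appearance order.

| product | red | orange | green | white |
| RJ8 | 583 | 837 | 687 | 616 |
| ES6 | 344 | 270 | 163 | 462 |
| QT1 | 572 | 854 | 158 | 406 |
| CR5 | 921 | 989 | 657 | 597 |

Columns: product plus the 4 distinct color values (red, orange, green, white).
For example, row RJ8 column red takes stock=583 from the long row (RJ8, red).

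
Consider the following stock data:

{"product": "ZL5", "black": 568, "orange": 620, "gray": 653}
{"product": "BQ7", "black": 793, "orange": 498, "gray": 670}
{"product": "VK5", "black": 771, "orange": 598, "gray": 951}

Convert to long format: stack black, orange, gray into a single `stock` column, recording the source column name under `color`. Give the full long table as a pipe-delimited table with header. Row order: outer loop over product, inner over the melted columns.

| product | color | stock |
| ZL5 | black | 568 |
| ZL5 | orange | 620 |
| ZL5 | gray | 653 |
| BQ7 | black | 793 |
| BQ7 | orange | 498 |
| BQ7 | gray | 670 |
| VK5 | black | 771 |
| VK5 | orange | 598 |
| VK5 | gray | 951 |

Each (product, column) pair becomes one row: 3 × 3 = 9 rows.
For example, (ZL5, black) → stock=568.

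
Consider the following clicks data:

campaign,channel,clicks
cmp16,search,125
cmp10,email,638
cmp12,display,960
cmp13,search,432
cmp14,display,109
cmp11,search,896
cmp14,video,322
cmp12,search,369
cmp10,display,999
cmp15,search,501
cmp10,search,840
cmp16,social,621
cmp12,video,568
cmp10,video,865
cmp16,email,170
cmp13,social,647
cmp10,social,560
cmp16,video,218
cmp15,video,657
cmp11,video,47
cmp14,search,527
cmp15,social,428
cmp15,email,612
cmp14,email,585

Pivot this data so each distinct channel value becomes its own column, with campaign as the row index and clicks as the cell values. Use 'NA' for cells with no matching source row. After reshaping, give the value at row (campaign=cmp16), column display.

No long-format row has campaign=cmp16 and channel=display, so the cell is NA.

NA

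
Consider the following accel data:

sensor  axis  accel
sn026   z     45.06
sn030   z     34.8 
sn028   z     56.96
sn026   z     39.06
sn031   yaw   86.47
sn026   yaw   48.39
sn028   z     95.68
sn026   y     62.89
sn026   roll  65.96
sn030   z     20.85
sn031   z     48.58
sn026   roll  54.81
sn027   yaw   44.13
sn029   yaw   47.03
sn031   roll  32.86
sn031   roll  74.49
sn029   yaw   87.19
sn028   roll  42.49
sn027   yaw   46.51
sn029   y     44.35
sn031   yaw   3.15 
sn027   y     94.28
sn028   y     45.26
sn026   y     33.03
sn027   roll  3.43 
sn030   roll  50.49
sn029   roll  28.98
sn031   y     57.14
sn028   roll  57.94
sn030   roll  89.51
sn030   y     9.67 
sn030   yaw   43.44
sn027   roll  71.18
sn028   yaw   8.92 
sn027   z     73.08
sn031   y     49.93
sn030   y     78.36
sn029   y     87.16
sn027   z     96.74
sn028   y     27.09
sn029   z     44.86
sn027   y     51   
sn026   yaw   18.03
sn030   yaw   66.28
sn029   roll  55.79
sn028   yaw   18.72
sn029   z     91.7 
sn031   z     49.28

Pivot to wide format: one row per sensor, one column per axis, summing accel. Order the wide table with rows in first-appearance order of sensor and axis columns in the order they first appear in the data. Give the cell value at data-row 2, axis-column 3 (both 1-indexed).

88.03

With rows in first-appearance order of sensor, row 2 is sensor=sn030. axis columns in first-appearance order: z, yaw, y, roll; column 3 is y.
Long rows with sensor=sn030, axis=y: 9.67 + 78.36 = 88.03.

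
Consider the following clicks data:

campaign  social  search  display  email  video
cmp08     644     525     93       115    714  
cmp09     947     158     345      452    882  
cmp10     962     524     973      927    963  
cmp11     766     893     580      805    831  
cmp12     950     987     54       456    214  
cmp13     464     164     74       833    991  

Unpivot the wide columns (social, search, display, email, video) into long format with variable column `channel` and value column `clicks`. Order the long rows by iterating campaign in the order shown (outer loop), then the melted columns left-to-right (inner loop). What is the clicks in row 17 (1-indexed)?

893

30 rows total (6 × 5). Row 17: index ⌊(17-1)/5⌋ = 3 into campaign → cmp11; (17-1) mod 5 = 1 into the melted columns → search.
So row 17 is (cmp11, search, 893); clicks = 893.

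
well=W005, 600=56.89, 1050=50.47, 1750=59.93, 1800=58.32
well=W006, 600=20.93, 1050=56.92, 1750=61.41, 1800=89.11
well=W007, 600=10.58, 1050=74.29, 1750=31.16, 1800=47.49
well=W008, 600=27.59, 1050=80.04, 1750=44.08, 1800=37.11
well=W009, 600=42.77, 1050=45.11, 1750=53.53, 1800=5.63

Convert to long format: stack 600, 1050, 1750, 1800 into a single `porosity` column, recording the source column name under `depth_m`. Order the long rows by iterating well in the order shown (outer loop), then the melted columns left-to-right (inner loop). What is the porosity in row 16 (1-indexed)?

20 rows total (5 × 4). Row 16: index ⌊(16-1)/4⌋ = 3 into well → W008; (16-1) mod 4 = 3 into the melted columns → 1800.
So row 16 is (W008, 1800, 37.11); porosity = 37.11.

37.11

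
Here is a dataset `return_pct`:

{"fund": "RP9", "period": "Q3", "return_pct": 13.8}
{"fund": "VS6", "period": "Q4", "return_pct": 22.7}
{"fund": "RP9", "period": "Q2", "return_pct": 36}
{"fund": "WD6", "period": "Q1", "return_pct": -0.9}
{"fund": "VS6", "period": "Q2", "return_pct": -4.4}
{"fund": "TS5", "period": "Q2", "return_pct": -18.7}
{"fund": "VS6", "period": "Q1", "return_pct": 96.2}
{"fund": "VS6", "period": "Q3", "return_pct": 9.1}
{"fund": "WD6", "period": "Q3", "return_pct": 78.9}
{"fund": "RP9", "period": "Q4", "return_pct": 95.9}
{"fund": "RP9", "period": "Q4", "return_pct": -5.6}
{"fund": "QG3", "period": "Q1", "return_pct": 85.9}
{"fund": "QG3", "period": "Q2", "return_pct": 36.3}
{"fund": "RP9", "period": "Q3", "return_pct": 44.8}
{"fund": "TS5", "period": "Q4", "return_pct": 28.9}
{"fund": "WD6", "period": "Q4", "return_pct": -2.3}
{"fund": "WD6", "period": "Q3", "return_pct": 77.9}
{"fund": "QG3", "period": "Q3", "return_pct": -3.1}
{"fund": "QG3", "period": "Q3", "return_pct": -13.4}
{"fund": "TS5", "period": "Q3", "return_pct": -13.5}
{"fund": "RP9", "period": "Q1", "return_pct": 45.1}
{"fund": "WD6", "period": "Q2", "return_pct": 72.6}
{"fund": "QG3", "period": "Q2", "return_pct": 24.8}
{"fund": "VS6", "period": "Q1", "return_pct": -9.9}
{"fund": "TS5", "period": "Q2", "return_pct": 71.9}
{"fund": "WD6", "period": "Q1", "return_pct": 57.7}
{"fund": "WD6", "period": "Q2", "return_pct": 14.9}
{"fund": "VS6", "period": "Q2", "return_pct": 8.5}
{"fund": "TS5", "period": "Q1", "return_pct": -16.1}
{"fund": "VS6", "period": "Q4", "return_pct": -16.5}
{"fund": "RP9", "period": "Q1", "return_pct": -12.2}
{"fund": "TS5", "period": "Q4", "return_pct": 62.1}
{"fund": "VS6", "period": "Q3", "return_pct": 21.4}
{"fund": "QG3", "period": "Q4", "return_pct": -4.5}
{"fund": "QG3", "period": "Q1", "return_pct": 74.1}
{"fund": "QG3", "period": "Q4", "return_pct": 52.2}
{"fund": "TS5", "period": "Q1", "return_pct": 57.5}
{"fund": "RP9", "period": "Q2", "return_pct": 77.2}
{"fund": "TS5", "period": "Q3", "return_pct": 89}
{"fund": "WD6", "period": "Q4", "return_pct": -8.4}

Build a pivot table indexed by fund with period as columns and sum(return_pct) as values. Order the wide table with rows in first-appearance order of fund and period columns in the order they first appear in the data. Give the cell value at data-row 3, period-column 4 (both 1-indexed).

56.8

With rows in first-appearance order of fund, row 3 is fund=WD6. period columns in first-appearance order: Q3, Q4, Q2, Q1; column 4 is Q1.
Long rows with fund=WD6, period=Q1: -0.9 + 57.7 = 56.8.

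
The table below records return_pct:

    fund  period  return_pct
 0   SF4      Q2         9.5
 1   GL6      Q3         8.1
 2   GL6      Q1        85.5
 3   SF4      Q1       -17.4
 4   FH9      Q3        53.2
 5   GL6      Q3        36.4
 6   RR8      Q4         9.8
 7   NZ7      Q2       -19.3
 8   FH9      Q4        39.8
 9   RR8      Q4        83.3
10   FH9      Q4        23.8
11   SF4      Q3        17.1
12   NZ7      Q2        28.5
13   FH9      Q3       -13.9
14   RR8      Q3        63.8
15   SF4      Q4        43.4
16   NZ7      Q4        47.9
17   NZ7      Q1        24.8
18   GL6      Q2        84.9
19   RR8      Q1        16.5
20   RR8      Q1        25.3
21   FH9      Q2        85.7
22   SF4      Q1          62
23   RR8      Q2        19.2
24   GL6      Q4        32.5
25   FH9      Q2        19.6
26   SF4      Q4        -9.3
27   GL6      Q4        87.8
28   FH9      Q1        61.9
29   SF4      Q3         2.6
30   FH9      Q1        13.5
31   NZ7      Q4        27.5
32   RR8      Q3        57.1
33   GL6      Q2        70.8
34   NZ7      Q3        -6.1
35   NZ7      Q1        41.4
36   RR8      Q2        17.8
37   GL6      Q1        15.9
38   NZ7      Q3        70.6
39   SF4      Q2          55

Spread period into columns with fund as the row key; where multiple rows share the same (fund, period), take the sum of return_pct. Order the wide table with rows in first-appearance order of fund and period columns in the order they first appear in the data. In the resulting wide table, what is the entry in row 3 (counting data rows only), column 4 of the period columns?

63.6

With rows in first-appearance order of fund, row 3 is fund=FH9. period columns in first-appearance order: Q2, Q3, Q1, Q4; column 4 is Q4.
Long rows with fund=FH9, period=Q4: 39.8 + 23.8 = 63.6.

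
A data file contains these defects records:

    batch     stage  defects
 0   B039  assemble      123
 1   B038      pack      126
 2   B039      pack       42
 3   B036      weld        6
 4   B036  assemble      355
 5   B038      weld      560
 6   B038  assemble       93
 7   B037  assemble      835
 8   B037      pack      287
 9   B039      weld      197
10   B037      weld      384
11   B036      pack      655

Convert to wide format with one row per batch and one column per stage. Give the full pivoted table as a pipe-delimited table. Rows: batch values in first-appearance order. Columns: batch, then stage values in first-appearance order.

| batch | assemble | pack | weld |
| B039 | 123 | 42 | 197 |
| B038 | 93 | 126 | 560 |
| B036 | 355 | 655 | 6 |
| B037 | 835 | 287 | 384 |

Columns: batch plus the 3 distinct stage values (assemble, pack, weld).
For example, row B039 column assemble takes defects=123 from the long row (B039, assemble).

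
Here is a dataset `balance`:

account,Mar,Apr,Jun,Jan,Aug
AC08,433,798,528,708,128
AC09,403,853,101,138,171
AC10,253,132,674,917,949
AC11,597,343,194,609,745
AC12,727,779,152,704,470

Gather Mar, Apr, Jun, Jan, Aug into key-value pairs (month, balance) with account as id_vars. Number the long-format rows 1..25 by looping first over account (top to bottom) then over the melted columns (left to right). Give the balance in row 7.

25 rows total (5 × 5). Row 7: index ⌊(7-1)/5⌋ = 1 into account → AC09; (7-1) mod 5 = 1 into the melted columns → Apr.
So row 7 is (AC09, Apr, 853); balance = 853.

853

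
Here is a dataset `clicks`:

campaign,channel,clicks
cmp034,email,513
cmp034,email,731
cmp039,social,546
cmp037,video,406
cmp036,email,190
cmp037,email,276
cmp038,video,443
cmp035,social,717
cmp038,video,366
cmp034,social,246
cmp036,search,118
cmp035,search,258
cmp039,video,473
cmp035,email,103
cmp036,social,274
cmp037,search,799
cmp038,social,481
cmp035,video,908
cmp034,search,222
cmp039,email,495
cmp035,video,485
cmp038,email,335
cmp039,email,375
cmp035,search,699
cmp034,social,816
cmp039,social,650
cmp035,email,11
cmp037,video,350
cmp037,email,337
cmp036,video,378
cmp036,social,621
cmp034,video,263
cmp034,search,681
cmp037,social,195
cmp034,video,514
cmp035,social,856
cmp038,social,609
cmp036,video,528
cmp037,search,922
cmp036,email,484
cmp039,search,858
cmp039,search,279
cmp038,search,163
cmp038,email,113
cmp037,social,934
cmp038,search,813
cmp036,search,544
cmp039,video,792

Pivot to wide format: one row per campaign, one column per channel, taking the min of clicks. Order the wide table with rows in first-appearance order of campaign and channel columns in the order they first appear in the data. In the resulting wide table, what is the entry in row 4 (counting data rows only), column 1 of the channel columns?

With rows in first-appearance order of campaign, row 4 is campaign=cmp036. channel columns in first-appearance order: email, social, video, search; column 1 is email.
Long rows with campaign=cmp036, channel=email: min(190, 484) = 190.

190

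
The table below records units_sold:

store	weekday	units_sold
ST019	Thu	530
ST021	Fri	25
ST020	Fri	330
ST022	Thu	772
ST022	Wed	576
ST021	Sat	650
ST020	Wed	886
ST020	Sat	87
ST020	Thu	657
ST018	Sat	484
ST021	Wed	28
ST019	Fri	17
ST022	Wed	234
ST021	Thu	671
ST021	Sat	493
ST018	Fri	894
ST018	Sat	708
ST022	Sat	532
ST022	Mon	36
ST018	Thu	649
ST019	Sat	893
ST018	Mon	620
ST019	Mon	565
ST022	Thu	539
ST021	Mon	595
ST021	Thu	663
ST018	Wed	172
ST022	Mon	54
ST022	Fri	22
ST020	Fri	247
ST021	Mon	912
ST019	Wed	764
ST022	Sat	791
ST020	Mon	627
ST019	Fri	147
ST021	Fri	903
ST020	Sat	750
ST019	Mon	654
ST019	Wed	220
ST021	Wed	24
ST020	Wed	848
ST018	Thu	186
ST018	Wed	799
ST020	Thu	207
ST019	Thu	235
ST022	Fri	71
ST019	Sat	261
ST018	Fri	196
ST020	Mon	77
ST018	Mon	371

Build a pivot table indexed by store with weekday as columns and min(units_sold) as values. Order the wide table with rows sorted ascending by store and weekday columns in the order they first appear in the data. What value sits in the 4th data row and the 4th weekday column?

493

With rows sorted ascending by store, row 4 is store=ST021. weekday columns in first-appearance order: Thu, Fri, Wed, Sat, Mon; column 4 is Sat.
Long rows with store=ST021, weekday=Sat: min(650, 493) = 493.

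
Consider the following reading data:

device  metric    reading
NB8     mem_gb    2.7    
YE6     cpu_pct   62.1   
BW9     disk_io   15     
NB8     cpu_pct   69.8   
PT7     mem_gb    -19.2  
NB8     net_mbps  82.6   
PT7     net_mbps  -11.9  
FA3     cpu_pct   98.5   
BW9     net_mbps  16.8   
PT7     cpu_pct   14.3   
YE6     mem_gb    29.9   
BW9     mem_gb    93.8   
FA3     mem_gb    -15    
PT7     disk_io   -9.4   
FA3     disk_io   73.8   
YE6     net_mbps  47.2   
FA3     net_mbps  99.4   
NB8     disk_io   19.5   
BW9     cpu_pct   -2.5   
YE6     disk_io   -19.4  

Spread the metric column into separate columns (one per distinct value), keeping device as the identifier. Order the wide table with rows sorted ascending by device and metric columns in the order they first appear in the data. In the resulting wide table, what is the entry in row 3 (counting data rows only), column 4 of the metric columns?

82.6

With rows sorted ascending by device, row 3 is device=NB8. metric columns in first-appearance order: mem_gb, cpu_pct, disk_io, net_mbps; column 4 is net_mbps.
Long rows with device=NB8, metric=net_mbps: reading = 82.6.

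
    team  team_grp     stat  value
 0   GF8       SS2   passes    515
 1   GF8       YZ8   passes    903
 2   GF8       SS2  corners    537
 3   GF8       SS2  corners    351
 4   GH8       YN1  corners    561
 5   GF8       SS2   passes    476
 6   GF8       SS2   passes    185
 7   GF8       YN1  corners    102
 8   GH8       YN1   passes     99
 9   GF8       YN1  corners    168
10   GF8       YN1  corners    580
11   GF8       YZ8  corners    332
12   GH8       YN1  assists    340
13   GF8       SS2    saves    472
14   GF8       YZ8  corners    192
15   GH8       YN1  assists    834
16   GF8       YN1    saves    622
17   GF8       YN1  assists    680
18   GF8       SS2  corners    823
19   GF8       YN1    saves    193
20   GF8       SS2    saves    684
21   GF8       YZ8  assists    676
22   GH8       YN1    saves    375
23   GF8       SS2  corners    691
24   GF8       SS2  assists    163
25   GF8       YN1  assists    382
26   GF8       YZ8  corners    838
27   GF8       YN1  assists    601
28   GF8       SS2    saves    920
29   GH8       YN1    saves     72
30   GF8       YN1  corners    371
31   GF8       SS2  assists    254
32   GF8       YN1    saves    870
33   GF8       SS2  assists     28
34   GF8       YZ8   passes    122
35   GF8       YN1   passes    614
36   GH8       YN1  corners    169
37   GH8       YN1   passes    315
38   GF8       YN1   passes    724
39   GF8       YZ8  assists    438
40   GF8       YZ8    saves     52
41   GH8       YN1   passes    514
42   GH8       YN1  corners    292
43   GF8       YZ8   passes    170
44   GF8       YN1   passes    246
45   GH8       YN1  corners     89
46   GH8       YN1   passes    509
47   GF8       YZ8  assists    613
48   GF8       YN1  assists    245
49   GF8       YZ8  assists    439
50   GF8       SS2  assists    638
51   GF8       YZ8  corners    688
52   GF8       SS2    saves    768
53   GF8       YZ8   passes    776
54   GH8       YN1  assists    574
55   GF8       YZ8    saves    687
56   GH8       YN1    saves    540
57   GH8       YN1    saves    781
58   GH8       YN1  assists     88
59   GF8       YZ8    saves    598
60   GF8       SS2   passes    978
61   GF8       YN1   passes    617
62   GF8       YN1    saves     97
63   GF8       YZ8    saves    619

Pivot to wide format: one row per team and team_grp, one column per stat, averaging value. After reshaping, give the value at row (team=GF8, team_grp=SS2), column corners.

Rows with team=GF8, team_grp=SS2 and stat=corners: value values are 537, 351, 823, 691.
(537 + 351 + 823 + 691) / 4 = 600.50.

600.50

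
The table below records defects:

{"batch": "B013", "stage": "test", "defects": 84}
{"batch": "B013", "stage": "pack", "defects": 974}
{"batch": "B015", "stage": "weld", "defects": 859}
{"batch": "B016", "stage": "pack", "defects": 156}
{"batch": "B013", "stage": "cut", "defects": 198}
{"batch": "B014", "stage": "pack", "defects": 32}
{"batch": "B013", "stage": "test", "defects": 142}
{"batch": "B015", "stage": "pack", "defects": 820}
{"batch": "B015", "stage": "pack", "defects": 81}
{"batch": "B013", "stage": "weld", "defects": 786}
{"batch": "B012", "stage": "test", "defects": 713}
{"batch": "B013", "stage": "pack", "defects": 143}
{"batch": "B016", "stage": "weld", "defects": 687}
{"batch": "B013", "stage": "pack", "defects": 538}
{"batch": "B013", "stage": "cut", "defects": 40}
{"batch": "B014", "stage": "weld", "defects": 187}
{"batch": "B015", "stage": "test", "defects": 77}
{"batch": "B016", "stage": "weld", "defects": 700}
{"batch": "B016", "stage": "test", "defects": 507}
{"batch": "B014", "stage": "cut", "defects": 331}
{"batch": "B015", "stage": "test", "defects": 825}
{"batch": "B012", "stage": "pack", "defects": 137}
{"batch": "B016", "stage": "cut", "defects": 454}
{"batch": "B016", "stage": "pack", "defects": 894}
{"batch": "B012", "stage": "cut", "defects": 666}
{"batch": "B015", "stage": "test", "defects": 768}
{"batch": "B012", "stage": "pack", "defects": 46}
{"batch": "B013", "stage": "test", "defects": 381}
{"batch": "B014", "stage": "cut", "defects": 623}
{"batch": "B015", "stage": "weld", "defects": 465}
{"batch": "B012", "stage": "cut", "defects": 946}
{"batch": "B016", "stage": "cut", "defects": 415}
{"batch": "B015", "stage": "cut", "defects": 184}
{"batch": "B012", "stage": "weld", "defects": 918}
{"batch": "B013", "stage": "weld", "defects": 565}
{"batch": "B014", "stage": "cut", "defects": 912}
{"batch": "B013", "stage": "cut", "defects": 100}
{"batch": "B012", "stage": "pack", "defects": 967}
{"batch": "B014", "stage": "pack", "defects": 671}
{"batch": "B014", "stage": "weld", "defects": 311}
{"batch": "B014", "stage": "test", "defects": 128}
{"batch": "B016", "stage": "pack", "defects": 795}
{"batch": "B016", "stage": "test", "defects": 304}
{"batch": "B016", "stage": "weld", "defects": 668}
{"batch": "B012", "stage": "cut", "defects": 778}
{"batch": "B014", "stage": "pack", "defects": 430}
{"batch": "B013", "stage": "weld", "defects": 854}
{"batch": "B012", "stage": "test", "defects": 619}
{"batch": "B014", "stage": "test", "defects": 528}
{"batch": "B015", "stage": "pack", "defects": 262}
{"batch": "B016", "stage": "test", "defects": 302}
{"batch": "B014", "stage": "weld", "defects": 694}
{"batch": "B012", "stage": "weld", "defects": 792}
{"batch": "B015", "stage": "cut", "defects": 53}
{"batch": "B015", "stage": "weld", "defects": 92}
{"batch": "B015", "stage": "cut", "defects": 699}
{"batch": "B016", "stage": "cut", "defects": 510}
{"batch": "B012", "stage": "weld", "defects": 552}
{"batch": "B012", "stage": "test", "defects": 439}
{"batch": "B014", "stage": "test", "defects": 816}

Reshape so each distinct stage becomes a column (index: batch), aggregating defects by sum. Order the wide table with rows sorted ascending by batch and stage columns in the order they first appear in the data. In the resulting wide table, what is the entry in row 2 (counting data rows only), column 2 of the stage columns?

With rows sorted ascending by batch, row 2 is batch=B013. stage columns in first-appearance order: test, pack, weld, cut; column 2 is pack.
Long rows with batch=B013, stage=pack: 974 + 143 + 538 = 1655.

1655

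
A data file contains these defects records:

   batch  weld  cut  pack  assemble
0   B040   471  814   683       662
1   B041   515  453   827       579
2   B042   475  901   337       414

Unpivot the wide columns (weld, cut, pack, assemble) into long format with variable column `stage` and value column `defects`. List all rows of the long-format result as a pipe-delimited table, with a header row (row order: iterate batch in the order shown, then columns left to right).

Each (batch, column) pair becomes one row: 3 × 4 = 12 rows.
For example, (B040, weld) → defects=471.

| batch | stage | defects |
| B040 | weld | 471 |
| B040 | cut | 814 |
| B040 | pack | 683 |
| B040 | assemble | 662 |
| B041 | weld | 515 |
| B041 | cut | 453 |
| B041 | pack | 827 |
| B041 | assemble | 579 |
| B042 | weld | 475 |
| B042 | cut | 901 |
| B042 | pack | 337 |
| B042 | assemble | 414 |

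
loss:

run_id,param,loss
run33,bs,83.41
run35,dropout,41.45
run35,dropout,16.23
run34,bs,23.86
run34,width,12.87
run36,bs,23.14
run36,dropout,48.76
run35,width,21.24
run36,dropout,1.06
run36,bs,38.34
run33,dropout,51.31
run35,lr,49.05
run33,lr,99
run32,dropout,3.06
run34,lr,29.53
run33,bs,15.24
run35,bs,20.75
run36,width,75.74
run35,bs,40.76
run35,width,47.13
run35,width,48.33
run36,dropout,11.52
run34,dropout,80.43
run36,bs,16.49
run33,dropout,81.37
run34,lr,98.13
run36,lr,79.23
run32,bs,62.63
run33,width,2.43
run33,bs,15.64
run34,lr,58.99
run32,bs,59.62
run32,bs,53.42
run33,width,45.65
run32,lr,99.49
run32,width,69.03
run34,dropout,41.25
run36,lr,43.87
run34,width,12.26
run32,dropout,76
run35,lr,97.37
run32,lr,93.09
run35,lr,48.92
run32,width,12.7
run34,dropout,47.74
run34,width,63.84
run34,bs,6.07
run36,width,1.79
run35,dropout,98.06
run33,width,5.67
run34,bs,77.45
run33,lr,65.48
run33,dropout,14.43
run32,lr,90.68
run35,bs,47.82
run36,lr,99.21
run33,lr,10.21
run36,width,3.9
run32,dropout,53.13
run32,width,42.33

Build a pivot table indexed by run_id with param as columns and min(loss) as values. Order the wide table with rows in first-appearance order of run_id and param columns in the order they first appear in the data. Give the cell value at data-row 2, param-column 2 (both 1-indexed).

16.23

With rows in first-appearance order of run_id, row 2 is run_id=run35. param columns in first-appearance order: bs, dropout, width, lr; column 2 is dropout.
Long rows with run_id=run35, param=dropout: min(41.45, 16.23, 98.06) = 16.23.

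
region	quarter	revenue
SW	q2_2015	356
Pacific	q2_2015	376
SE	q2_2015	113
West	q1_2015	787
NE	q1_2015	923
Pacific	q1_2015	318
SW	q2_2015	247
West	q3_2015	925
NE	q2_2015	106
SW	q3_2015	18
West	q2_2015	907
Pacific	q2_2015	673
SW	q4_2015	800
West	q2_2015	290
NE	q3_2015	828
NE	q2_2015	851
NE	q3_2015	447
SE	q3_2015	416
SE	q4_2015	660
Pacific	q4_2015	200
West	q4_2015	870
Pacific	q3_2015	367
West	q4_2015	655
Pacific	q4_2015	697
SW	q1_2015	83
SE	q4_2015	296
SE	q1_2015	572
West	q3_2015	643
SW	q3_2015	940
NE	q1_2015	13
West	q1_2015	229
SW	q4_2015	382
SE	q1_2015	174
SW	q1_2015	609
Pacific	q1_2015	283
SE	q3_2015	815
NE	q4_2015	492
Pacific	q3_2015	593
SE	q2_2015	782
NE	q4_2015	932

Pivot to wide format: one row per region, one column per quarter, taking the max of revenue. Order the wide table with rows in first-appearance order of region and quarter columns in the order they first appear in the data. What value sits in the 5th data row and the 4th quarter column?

With rows in first-appearance order of region, row 5 is region=NE. quarter columns in first-appearance order: q2_2015, q1_2015, q3_2015, q4_2015; column 4 is q4_2015.
Long rows with region=NE, quarter=q4_2015: max(492, 932) = 932.

932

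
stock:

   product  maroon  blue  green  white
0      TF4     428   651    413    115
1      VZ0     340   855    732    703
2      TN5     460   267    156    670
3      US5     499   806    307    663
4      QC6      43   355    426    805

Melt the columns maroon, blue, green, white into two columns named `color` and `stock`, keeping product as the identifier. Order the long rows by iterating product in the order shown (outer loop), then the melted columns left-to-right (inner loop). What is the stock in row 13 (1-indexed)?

20 rows total (5 × 4). Row 13: index ⌊(13-1)/4⌋ = 3 into product → US5; (13-1) mod 4 = 0 into the melted columns → maroon.
So row 13 is (US5, maroon, 499); stock = 499.

499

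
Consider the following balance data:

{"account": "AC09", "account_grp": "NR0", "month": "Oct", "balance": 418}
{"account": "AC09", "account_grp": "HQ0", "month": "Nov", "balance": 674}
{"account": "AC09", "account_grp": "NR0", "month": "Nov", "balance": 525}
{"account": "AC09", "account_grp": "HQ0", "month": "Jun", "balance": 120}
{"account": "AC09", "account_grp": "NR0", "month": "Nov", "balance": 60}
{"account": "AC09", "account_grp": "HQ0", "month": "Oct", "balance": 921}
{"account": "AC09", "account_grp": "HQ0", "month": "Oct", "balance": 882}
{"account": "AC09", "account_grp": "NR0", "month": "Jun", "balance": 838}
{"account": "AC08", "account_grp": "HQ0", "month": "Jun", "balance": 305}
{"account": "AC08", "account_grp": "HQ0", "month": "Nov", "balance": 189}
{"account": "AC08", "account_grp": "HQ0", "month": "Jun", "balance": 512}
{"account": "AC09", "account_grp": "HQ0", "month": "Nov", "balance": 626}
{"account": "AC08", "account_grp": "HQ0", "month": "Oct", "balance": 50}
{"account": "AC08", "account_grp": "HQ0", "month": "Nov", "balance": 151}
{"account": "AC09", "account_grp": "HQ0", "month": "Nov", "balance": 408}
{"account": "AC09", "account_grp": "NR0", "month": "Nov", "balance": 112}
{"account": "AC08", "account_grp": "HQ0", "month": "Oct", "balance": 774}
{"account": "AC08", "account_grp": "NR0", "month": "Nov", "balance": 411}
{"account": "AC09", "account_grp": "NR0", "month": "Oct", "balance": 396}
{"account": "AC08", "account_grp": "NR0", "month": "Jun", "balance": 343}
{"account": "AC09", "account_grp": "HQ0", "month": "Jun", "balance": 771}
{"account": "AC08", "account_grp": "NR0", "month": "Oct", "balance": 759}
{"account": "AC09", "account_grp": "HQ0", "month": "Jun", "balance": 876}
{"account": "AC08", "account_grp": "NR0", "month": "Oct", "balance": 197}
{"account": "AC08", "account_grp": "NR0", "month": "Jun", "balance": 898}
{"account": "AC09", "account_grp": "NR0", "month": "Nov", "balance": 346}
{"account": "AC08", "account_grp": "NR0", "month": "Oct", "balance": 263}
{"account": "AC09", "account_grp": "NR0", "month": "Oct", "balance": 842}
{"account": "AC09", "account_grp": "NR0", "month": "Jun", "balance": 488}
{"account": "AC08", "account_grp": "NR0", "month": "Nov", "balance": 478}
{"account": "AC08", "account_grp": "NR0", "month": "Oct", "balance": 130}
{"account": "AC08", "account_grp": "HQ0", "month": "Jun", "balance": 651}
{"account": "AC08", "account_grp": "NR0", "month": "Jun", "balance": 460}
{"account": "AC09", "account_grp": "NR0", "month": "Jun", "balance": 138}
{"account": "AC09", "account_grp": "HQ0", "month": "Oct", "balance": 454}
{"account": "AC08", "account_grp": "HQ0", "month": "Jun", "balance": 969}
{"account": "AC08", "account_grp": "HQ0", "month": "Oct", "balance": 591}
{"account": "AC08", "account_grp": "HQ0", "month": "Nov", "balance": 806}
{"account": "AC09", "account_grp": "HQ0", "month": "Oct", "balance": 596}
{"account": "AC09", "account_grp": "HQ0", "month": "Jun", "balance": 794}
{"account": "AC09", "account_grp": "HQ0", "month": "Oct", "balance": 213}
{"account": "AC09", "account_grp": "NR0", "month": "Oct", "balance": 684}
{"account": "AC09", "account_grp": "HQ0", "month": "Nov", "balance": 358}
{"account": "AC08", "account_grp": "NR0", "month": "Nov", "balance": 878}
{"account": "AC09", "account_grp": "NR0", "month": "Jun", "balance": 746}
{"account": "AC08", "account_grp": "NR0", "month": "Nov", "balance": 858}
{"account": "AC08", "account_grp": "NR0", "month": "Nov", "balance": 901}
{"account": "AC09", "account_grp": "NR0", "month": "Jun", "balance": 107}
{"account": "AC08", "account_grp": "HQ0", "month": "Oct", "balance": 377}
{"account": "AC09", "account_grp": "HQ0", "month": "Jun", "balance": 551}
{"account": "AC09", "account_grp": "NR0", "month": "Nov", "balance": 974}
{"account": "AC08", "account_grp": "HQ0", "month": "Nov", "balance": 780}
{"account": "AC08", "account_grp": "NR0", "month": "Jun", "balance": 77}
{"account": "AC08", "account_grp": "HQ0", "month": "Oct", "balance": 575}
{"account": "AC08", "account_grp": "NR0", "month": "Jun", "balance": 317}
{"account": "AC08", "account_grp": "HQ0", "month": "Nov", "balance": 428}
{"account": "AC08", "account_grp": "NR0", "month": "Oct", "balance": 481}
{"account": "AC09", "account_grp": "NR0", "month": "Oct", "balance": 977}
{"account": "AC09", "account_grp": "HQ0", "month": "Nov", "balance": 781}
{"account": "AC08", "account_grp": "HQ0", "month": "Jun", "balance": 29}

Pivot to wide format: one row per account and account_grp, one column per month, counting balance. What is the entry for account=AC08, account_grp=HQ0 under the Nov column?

5

Rows with account=AC08, account_grp=HQ0 and month=Nov: balance values are 189, 151, 806, 780, 428.
5 rows match — count = 5.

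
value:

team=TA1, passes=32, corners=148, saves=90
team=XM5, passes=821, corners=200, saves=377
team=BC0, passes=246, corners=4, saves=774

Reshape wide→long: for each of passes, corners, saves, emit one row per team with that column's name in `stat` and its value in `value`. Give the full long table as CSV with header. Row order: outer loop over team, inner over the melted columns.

team,stat,value
TA1,passes,32
TA1,corners,148
TA1,saves,90
XM5,passes,821
XM5,corners,200
XM5,saves,377
BC0,passes,246
BC0,corners,4
BC0,saves,774

Each (team, column) pair becomes one row: 3 × 3 = 9 rows.
For example, (TA1, passes) → value=32.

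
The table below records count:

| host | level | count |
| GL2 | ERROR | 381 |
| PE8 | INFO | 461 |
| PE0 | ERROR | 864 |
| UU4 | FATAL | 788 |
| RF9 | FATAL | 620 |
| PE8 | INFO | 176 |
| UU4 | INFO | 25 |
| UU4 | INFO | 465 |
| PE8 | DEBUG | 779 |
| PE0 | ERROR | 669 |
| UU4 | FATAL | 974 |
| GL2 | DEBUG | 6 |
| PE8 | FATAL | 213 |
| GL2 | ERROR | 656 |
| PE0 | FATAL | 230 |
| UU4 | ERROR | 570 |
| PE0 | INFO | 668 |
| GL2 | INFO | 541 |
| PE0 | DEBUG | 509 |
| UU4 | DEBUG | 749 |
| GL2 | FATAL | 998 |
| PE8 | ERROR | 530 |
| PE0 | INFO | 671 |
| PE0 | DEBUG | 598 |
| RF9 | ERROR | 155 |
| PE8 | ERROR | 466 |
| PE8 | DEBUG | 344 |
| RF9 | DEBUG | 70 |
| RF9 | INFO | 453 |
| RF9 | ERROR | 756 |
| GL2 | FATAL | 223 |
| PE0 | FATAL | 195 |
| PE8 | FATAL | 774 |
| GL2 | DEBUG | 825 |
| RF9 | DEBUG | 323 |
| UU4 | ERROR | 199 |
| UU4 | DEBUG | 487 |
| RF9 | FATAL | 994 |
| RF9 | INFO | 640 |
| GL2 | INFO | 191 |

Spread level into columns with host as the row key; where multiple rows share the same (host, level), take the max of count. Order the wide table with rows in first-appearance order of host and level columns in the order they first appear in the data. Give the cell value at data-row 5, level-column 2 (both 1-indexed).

With rows in first-appearance order of host, row 5 is host=RF9. level columns in first-appearance order: ERROR, INFO, FATAL, DEBUG; column 2 is INFO.
Long rows with host=RF9, level=INFO: max(453, 640) = 640.

640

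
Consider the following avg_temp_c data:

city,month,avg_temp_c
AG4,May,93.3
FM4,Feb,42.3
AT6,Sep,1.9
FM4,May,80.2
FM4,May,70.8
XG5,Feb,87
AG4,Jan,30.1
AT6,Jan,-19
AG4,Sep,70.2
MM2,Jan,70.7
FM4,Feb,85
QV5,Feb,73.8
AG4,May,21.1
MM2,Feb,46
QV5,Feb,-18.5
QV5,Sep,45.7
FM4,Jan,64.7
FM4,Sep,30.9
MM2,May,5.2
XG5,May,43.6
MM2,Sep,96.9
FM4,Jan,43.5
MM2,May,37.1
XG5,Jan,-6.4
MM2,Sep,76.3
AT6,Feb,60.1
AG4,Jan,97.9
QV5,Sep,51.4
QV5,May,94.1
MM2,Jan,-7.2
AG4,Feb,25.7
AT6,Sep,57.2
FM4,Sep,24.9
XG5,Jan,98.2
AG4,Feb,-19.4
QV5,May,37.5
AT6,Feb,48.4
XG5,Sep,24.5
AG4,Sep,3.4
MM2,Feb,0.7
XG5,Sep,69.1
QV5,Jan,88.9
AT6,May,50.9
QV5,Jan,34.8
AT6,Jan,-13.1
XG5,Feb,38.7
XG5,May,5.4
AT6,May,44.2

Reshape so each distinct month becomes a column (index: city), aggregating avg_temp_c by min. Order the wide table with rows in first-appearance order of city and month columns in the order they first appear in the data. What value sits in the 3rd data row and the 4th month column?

-19

With rows in first-appearance order of city, row 3 is city=AT6. month columns in first-appearance order: May, Feb, Sep, Jan; column 4 is Jan.
Long rows with city=AT6, month=Jan: min(-19, -13.1) = -19.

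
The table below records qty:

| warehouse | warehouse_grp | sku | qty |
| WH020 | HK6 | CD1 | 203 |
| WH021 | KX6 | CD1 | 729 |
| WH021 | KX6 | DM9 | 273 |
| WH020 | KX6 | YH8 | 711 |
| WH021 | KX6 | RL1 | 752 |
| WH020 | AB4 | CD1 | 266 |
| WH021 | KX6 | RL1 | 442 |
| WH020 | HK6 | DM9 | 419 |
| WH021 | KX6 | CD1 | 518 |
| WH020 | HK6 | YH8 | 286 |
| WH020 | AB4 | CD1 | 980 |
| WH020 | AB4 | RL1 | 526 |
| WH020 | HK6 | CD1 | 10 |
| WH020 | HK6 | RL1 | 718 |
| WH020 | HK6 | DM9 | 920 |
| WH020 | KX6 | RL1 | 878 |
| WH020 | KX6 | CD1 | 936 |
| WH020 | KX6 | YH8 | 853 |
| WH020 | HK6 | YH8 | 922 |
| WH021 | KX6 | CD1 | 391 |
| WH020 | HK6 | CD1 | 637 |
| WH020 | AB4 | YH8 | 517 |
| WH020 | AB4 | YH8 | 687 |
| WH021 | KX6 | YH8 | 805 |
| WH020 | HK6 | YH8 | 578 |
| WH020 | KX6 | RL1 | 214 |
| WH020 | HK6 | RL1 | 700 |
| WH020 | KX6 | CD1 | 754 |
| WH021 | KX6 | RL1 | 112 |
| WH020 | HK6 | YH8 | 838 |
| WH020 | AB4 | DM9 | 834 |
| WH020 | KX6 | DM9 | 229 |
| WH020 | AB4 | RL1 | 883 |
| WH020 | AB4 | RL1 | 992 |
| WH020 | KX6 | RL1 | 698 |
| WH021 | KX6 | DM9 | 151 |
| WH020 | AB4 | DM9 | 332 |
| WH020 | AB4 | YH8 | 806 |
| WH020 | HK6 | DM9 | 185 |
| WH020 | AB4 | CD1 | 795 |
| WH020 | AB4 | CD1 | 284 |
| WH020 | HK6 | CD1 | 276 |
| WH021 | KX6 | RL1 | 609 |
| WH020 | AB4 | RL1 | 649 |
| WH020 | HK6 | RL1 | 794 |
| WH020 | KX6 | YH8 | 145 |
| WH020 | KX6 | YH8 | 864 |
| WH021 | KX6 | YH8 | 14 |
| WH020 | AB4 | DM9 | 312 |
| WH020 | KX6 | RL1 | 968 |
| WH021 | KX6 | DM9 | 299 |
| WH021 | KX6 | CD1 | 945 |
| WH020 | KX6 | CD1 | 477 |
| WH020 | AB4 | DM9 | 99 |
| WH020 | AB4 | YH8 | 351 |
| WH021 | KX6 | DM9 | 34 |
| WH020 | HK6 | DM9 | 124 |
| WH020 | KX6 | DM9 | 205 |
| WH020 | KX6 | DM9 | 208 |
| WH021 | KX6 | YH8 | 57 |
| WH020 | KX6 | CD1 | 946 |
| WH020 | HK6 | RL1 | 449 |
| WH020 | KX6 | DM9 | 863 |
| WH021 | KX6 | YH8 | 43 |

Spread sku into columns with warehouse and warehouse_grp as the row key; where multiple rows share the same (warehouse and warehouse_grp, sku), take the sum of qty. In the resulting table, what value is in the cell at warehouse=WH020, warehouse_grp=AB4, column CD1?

2325

Rows with warehouse=WH020, warehouse_grp=AB4 and sku=CD1: qty values are 266, 980, 795, 284.
266 + 980 + 795 + 284 = 2325.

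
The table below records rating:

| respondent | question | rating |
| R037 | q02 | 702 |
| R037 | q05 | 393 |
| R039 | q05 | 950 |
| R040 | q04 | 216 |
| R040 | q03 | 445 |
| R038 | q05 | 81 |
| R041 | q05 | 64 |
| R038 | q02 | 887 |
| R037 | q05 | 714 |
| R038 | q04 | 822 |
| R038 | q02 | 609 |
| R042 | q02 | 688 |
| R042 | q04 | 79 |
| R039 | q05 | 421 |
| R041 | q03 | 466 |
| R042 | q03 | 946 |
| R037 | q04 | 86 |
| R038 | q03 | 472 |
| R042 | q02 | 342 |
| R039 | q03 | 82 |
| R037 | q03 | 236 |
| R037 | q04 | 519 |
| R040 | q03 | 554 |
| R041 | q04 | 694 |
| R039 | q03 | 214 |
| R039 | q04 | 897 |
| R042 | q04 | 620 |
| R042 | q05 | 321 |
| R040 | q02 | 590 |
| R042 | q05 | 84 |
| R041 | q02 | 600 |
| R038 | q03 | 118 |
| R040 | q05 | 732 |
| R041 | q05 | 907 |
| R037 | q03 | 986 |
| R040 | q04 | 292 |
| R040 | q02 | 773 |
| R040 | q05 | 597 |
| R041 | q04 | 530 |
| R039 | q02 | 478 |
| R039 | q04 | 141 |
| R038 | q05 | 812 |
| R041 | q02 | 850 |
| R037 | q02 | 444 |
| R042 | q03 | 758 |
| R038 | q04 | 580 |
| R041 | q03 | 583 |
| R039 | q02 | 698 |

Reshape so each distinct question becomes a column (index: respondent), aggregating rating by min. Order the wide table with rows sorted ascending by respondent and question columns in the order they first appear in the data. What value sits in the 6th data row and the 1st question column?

With rows sorted ascending by respondent, row 6 is respondent=R042. question columns in first-appearance order: q02, q05, q04, q03; column 1 is q02.
Long rows with respondent=R042, question=q02: min(688, 342) = 342.

342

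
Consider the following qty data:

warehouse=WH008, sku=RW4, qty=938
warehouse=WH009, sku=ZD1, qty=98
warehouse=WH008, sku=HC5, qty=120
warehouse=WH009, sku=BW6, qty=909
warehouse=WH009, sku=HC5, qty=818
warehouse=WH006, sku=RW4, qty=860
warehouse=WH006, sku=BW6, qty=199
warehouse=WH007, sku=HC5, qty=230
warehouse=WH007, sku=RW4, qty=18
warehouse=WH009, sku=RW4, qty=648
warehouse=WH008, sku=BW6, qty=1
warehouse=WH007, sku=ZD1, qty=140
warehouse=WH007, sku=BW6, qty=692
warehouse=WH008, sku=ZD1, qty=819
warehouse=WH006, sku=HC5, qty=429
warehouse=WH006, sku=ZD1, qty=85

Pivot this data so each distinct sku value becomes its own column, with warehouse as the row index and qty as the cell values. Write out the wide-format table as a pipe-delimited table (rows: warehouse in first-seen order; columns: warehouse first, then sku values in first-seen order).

| warehouse | RW4 | ZD1 | HC5 | BW6 |
| WH008 | 938 | 819 | 120 | 1 |
| WH009 | 648 | 98 | 818 | 909 |
| WH006 | 860 | 85 | 429 | 199 |
| WH007 | 18 | 140 | 230 | 692 |

Columns: warehouse plus the 4 distinct sku values (RW4, ZD1, HC5, BW6).
For example, row WH008 column RW4 takes qty=938 from the long row (WH008, RW4).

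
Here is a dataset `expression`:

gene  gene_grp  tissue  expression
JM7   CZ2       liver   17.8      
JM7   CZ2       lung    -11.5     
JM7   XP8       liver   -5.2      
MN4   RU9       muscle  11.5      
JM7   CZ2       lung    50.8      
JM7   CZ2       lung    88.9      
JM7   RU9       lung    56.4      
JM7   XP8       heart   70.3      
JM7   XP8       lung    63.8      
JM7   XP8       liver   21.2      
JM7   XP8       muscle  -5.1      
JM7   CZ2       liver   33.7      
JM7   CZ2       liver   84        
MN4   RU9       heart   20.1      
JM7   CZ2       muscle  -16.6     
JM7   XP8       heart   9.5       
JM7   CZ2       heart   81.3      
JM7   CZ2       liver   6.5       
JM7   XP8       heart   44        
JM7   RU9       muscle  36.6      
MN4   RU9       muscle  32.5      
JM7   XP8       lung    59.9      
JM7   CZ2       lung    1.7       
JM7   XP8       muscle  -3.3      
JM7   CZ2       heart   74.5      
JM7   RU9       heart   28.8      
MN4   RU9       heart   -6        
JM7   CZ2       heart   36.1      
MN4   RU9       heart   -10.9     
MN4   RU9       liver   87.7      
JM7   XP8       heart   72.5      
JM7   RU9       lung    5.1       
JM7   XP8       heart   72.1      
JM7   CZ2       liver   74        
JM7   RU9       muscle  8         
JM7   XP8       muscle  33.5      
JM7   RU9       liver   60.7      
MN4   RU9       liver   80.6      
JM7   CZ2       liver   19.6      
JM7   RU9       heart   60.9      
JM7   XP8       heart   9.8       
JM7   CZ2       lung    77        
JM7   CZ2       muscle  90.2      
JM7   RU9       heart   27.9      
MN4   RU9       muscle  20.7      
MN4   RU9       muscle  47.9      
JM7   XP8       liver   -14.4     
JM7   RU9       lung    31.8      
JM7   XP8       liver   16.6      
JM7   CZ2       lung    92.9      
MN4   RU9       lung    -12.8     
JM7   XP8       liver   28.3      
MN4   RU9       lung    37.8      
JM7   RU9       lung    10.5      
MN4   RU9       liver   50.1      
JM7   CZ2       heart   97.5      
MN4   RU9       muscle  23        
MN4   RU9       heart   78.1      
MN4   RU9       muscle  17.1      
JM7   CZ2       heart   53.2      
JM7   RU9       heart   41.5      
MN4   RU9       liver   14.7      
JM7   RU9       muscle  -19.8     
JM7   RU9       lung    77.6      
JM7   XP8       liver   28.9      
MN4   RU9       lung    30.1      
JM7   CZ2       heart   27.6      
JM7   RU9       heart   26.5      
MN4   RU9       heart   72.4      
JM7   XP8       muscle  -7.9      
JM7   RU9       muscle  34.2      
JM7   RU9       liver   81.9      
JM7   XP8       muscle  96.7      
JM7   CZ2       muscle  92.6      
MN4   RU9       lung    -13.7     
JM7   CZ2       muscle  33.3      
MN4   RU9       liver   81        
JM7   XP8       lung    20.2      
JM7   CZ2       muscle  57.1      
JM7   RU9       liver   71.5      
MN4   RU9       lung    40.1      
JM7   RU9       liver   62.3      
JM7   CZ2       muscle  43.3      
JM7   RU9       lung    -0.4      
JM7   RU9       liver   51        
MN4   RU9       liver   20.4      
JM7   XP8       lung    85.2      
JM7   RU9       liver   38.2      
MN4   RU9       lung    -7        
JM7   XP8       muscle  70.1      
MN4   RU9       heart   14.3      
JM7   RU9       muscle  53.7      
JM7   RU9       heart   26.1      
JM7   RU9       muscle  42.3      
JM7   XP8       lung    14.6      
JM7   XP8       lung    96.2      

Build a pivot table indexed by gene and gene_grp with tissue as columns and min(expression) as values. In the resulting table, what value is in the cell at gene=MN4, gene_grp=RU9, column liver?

14.7

Rows with gene=MN4, gene_grp=RU9 and tissue=liver: expression values are 87.7, 80.6, 50.1, 14.7, 81, 20.4.
min(87.7, 80.6, 50.1, 14.7, 81, 20.4) = 14.7.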